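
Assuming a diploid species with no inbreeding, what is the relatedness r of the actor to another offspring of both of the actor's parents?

Each parent–offspring link contributes a factor of 1/2, and independent paths through distinct common ancestors add.
Full sibs share both parents — two paths of length 2: r = 2·(1/2)^2 = 1/2.

0.5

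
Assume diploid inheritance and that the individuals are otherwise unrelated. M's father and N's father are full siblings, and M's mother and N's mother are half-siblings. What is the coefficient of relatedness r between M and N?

0.1875

Relatedness sums over independent paths through distinct common ancestors.
M and N are related in two ways: first cousins through their fathers (r = 1/8) and half first cousins through their mothers (r = 1/16).
r = 1/8 + 1/16 = 0.1875.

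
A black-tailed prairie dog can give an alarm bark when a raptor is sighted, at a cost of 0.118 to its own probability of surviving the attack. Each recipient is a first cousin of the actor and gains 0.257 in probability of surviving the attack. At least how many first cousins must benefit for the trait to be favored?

4

r to a first cousin = 0.125 (first cousins share one grandparent pair — two paths of length 4: r = 2·(1/2)^4 = 1/8).
Hamilton's rule: n·r·B > C  ⇒  n > C/(r·B) = 0.118/(0.125·0.257) = 3.673.
The smallest integer exceeding 3.673 is 4.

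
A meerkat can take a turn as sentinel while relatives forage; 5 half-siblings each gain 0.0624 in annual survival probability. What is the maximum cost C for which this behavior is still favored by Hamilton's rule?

r to a half-sibling = 0.25 (half-sibs share one parent — one path of length 2: r = (1/2)^2 = 1/4).
Hamilton's rule: n·r·B > C, so the trait is favored while C < n·r·B = 5·0.25·0.0624 = 0.078.

0.078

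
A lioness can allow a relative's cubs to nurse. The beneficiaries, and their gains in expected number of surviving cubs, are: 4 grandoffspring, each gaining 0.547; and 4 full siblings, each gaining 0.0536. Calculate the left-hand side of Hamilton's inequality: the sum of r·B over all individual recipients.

r to a grandoffspring = 1/4 (two parent–offspring links: r = (1/2)^2 = 1/4).
r to a full sibling = 0.5 (full sibs share both parents — two paths of length 2: r = 2·(1/2)^2 = 1/2).
Summing one r·B term per recipient: 4·0.25·0.547 + 4·0.5·0.0536 = 0.6542.

0.6542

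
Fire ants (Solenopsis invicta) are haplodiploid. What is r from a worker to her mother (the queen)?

0.5

One meiotic link between diploid queen and diploid daughter: r = 1/2.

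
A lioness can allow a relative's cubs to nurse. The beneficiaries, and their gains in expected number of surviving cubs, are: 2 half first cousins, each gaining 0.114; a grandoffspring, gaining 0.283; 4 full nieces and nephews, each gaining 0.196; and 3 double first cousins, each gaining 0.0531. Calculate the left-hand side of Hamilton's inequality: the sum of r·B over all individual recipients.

r to a half first cousin = 1/16 (half first cousins share one grandparent — one path of length 4: r = (1/2)^4 = 1/16).
r to a grandoffspring = 0.25 (two parent–offspring links: r = (1/2)^2 = 1/4).
r to a full niece or nephew = 1/4 (full aunt/uncle↔niece/nephew: two paths of length 3 through the shared grandparent pair: r = 2·(1/2)^3 = 1/4).
r to a double first cousin = 0.25 (double first cousins share both grandparent pairs — four paths of length 4: r = 4·(1/2)^4 = 1/4).
Summing one r·B term per recipient: 2·0.0625·0.114 + 1·0.25·0.283 + 4·0.25·0.196 + 3·0.25·0.0531 = 0.320825.

0.320825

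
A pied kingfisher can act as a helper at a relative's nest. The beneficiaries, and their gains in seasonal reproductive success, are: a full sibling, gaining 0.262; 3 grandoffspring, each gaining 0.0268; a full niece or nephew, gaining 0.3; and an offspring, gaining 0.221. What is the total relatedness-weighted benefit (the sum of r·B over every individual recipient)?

r to a full sibling = 0.5 (full sibs share both parents — two paths of length 2: r = 2·(1/2)^2 = 1/2).
r to a grandoffspring = 0.25 (two parent–offspring links: r = (1/2)^2 = 1/4).
r to a full niece or nephew = 0.25 (full aunt/uncle↔niece/nephew: two paths of length 3 through the shared grandparent pair: r = 2·(1/2)^3 = 1/4).
r to an offspring = 0.5 (one parent–offspring link: r = (1/2)^1 = 1/2).
Summing one r·B term per recipient: 1·0.5·0.262 + 3·0.25·0.0268 + 1·0.25·0.3 + 1·0.5·0.221 = 0.3366.

0.3366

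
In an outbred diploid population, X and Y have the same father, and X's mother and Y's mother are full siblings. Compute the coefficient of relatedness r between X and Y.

Independent pedigree routes through distinct common ancestors add.
X and Y are related in two ways: half-sibs through their shared father (r = 1/4) and first cousins through their mothers (r = 1/8).
r = 1/4 + 1/8 = 3/8 = 0.375.

0.375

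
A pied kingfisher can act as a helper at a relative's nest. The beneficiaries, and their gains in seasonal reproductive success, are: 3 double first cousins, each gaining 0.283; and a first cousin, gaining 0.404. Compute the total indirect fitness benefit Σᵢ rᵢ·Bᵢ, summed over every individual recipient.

0.26275

r to a double first cousin = 1/4 (double first cousins share both grandparent pairs — four paths of length 4: r = 4·(1/2)^4 = 1/4).
r to a first cousin = 1/8 (first cousins share one grandparent pair — two paths of length 4: r = 2·(1/2)^4 = 1/8).
Summing one r·B term per recipient: 3·0.25·0.283 + 1·0.125·0.404 = 0.26275.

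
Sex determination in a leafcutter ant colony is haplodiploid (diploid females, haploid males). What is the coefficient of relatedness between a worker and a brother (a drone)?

0.25

Her haploid brother carries none of their father's genes and a random half of their mother's genome; that half matches the maternal half of her own genome with probability 1/2: r = 1/2 · 1/2 = 1/4.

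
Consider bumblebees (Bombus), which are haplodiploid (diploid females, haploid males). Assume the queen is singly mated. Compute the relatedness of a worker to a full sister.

0.75

Haplodiploid full sisters inherit their father's entire haploid genome identically (contributing 1/2) and on average half of their mother's contribution (1/2 · 1/2 = 1/4); r = 1/2 + 1/4 = 3/4.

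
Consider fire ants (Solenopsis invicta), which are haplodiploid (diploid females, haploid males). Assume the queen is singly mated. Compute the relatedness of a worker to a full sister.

Haplodiploid full sisters inherit their father's entire haploid genome identically (contributing 1/2) and on average half of their mother's contribution (1/2 · 1/2 = 1/4); r = 1/2 + 1/4 = 3/4.

0.75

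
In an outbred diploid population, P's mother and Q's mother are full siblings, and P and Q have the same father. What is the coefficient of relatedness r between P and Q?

0.375

Wright's path rule: contributions from independent ancestry routes add.
P and Q are related in two ways: first cousins through their mothers (r = 1/8) and half-sibs through their shared father (r = 1/4).
r = 1/8 + 1/4 = 0.375.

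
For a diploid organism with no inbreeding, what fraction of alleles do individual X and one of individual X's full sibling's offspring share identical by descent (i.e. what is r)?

Each parent–offspring link contributes a factor of 1/2, and independent paths through distinct common ancestors add.
Full aunt/uncle↔niece/nephew: two paths of length 3 through the shared grandparent pair: r = 2·(1/2)^3 = 1/4.

0.25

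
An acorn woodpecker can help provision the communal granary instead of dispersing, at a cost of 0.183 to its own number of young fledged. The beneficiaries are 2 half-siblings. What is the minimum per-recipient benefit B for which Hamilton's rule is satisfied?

r to a half-sibling = 1/4 (half-sibs share one parent — one path of length 2: r = (1/2)^2 = 1/4).
Hamilton's rule with n recipients of equal r: n·r·B > C, so B > C/(n·r) = 0.183/(2·0.25) = 0.366.

0.366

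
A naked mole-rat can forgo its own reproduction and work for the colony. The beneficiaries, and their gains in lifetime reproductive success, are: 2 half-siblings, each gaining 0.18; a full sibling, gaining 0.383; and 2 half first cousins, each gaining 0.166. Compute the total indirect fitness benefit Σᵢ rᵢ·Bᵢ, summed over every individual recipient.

0.30225

r to a half-sibling = 1/4 (half-sibs share one parent — one path of length 2: r = (1/2)^2 = 1/4).
r to a full sibling = 1/2 (full sibs share both parents — two paths of length 2: r = 2·(1/2)^2 = 1/2).
r to a half first cousin = 0.0625 (half first cousins share one grandparent — one path of length 4: r = (1/2)^4 = 1/16).
Summing one r·B term per recipient: 2·0.25·0.18 + 1·0.5·0.383 + 2·0.0625·0.166 = 0.30225.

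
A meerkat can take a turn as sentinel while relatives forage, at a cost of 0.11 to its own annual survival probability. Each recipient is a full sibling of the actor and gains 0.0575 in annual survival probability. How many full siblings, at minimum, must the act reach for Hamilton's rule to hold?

r to a full sibling = 0.5 (full sibs share both parents — two paths of length 2: r = 2·(1/2)^2 = 1/2).
Hamilton's rule: n·r·B > C  ⇒  n > C/(r·B) = 0.11/(0.5·0.0575) = 3.826.
The smallest integer exceeding 3.826 is 4.

4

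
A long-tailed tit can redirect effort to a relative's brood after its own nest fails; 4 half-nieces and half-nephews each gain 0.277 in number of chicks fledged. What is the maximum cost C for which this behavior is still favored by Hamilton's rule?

r to a half-niece or half-nephew = 0.125 (half-aunt/uncle↔niece/nephew: one path of length 3: r = (1/2)^3 = 1/8).
Hamilton's rule: n·r·B > C, so the trait is favored while C < n·r·B = 4·0.125·0.277 = 0.1385.

0.1385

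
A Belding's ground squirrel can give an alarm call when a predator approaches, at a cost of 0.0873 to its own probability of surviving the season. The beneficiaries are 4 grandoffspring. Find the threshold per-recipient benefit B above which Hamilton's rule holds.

0.0873

r to a grandoffspring = 0.25 (two parent–offspring links: r = (1/2)^2 = 1/4).
Hamilton's rule with n recipients of equal r: n·r·B > C, so B > C/(n·r) = 0.0873/(4·0.25) = 0.0873.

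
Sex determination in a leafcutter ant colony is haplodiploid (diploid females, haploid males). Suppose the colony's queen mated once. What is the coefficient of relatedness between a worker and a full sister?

Haplodiploid full sisters inherit their father's entire haploid genome identically (contributing 1/2) and on average half of their mother's contribution (1/2 · 1/2 = 1/4); r = 1/2 + 1/4 = 3/4.

0.75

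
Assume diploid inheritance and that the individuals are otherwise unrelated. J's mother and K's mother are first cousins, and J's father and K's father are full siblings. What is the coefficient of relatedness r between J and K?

0.15625

With two independent routes of shared ancestry, r is the sum of the two contributions.
J and K are related in two ways: second cousins through their mothers (r = 1/32) and first cousins through their fathers (r = 1/8).
r = 1/32 + 1/8 = 0.15625.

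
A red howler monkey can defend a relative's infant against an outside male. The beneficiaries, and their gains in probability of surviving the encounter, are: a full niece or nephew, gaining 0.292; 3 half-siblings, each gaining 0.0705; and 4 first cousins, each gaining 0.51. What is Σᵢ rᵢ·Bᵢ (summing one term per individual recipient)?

0.380875

r to a full niece or nephew = 1/4 (full aunt/uncle↔niece/nephew: two paths of length 3 through the shared grandparent pair: r = 2·(1/2)^3 = 1/4).
r to a half-sibling = 0.25 (half-sibs share one parent — one path of length 2: r = (1/2)^2 = 1/4).
r to a first cousin = 1/8 (first cousins share one grandparent pair — two paths of length 4: r = 2·(1/2)^4 = 1/8).
Summing one r·B term per recipient: 1·0.25·0.292 + 3·0.25·0.0705 + 4·0.125·0.51 = 0.380875.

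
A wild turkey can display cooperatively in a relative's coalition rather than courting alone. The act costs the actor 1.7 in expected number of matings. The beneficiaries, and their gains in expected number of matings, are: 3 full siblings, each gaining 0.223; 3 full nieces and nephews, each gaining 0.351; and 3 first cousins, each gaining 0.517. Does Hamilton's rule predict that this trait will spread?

Hamilton's rule: the trait is favored when the sum of r·B over every recipient exceeds the actor's cost C.
r to a full sibling = 1/2 (full sibs share both parents — two paths of length 2: r = 2·(1/2)^2 = 1/2).
r to a full niece or nephew = 0.25 (full aunt/uncle↔niece/nephew: two paths of length 3 through the shared grandparent pair: r = 2·(1/2)^3 = 1/4).
r to a first cousin = 1/8 (first cousins share one grandparent pair — two paths of length 4: r = 2·(1/2)^4 = 1/8).
Summing one r·B term per recipient: 3·0.5·0.223 + 3·0.25·0.351 + 3·0.125·0.517 = 0.791625.
0.791625 < 1.7: the indirect benefit is less than the cost.

No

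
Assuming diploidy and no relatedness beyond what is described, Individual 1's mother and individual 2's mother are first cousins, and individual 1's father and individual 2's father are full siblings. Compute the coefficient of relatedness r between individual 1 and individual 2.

0.15625

Wright's path rule: contributions from independent ancestry routes add.
Individual 1 and individual 2 are related in two ways: second cousins through their mothers (r = 1/32) and first cousins through their fathers (r = 1/8).
r = 1/32 + 1/8 = 5/32 = 0.15625.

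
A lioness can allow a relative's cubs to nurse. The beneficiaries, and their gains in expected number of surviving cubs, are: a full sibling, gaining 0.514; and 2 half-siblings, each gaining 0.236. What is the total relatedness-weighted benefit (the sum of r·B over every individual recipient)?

0.375

r to a full sibling = 1/2 (full sibs share both parents — two paths of length 2: r = 2·(1/2)^2 = 1/2).
r to a half-sibling = 0.25 (half-sibs share one parent — one path of length 2: r = (1/2)^2 = 1/4).
Summing one r·B term per recipient: 1·0.5·0.514 + 2·0.25·0.236 = 0.375.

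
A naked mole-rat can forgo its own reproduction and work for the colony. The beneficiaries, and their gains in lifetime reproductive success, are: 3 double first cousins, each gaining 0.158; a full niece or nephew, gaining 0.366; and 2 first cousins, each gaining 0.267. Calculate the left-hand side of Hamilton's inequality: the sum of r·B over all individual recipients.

0.27675

r to a double first cousin = 0.25 (double first cousins share both grandparent pairs — four paths of length 4: r = 4·(1/2)^4 = 1/4).
r to a full niece or nephew = 0.25 (full aunt/uncle↔niece/nephew: two paths of length 3 through the shared grandparent pair: r = 2·(1/2)^3 = 1/4).
r to a first cousin = 1/8 (first cousins share one grandparent pair — two paths of length 4: r = 2·(1/2)^4 = 1/8).
Summing one r·B term per recipient: 3·0.25·0.158 + 1·0.25·0.366 + 2·0.125·0.267 = 0.27675.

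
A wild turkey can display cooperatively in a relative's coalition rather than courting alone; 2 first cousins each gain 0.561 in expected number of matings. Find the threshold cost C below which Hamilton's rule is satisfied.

r to a first cousin = 0.125 (first cousins share one grandparent pair — two paths of length 4: r = 2·(1/2)^4 = 1/8).
Hamilton's rule: n·r·B > C, so the trait is favored while C < n·r·B = 2·0.125·0.561 = 0.14025.

0.14025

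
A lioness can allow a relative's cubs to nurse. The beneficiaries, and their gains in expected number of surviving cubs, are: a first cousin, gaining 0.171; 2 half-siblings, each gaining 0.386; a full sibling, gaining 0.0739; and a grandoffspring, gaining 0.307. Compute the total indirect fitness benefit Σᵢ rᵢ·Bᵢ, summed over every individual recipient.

r to a first cousin = 1/8 (first cousins share one grandparent pair — two paths of length 4: r = 2·(1/2)^4 = 1/8).
r to a half-sibling = 0.25 (half-sibs share one parent — one path of length 2: r = (1/2)^2 = 1/4).
r to a full sibling = 0.5 (full sibs share both parents — two paths of length 2: r = 2·(1/2)^2 = 1/2).
r to a grandoffspring = 1/4 (two parent–offspring links: r = (1/2)^2 = 1/4).
Summing one r·B term per recipient: 1·0.125·0.171 + 2·0.25·0.386 + 1·0.5·0.0739 + 1·0.25·0.307 = 0.328075.

0.328075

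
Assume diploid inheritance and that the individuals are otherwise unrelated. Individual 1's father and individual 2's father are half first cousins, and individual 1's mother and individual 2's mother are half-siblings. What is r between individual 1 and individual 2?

0.078125

Relatedness sums over independent paths through distinct common ancestors.
Individual 1 and individual 2 are related in two ways: half second cousins through their fathers (r = 1/64) and half first cousins through their mothers (r = 1/16).
r = 1/64 + 1/16 = 0.078125.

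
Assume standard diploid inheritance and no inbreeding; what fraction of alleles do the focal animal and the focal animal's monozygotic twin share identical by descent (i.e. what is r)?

1

Each parent–offspring link contributes a factor of 1/2, and independent paths through distinct common ancestors add.
Monozygotic twins share every allele identical by descent: r = 1.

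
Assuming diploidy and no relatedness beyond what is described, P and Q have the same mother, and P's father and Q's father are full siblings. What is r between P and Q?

Wright's path rule: contributions from independent ancestry routes add.
P and Q are related in two ways: half-sibs through their shared mother (r = 1/4) and first cousins through their fathers (r = 1/8).
r = 1/4 + 1/8 = 0.375.

0.375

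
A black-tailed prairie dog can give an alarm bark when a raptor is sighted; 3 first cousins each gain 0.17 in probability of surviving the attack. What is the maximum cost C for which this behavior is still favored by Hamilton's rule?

r to a first cousin = 0.125 (first cousins share one grandparent pair — two paths of length 4: r = 2·(1/2)^4 = 1/8).
Hamilton's rule: n·r·B > C, so the trait is favored while C < n·r·B = 3·0.125·0.17 = 0.06375.

0.06375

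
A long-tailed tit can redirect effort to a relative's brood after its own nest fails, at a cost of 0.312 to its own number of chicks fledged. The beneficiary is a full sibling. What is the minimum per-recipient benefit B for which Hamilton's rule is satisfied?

0.624

r to a full sibling = 0.5 (full sibs share both parents — two paths of length 2: r = 2·(1/2)^2 = 1/2).
Hamilton's rule with n recipients of equal r: n·r·B > C, so B > C/(n·r) = 0.312/(1·0.5) = 0.624.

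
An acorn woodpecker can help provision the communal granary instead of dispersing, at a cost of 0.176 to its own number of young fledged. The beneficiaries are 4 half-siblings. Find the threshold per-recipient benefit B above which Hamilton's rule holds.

0.176

r to a half-sibling = 0.25 (half-sibs share one parent — one path of length 2: r = (1/2)^2 = 1/4).
Hamilton's rule with n recipients of equal r: n·r·B > C, so B > C/(n·r) = 0.176/(4·0.25) = 0.176.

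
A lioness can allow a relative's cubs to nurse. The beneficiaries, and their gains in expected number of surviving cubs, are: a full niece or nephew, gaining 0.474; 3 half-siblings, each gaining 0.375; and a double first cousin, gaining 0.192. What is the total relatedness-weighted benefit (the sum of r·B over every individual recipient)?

r to a full niece or nephew = 1/4 (full aunt/uncle↔niece/nephew: two paths of length 3 through the shared grandparent pair: r = 2·(1/2)^3 = 1/4).
r to a half-sibling = 0.25 (half-sibs share one parent — one path of length 2: r = (1/2)^2 = 1/4).
r to a double first cousin = 1/4 (double first cousins share both grandparent pairs — four paths of length 4: r = 4·(1/2)^4 = 1/4).
Summing one r·B term per recipient: 1·0.25·0.474 + 3·0.25·0.375 + 1·0.25·0.192 = 0.44775.

0.44775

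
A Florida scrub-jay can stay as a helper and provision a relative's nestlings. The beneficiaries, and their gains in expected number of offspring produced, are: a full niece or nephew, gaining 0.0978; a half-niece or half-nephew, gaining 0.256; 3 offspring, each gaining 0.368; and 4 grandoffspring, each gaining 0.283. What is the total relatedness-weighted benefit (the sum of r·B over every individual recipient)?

0.89145

r to a full niece or nephew = 1/4 (full aunt/uncle↔niece/nephew: two paths of length 3 through the shared grandparent pair: r = 2·(1/2)^3 = 1/4).
r to a half-niece or half-nephew = 1/8 (half-aunt/uncle↔niece/nephew: one path of length 3: r = (1/2)^3 = 1/8).
r to an offspring = 0.5 (one parent–offspring link: r = (1/2)^1 = 1/2).
r to a grandoffspring = 1/4 (two parent–offspring links: r = (1/2)^2 = 1/4).
Summing one r·B term per recipient: 1·0.25·0.0978 + 1·0.125·0.256 + 3·0.5·0.368 + 4·0.25·0.283 = 0.89145.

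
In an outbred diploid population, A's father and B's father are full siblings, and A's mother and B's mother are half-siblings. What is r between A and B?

Independent pedigree routes through distinct common ancestors add.
A and B are related in two ways: first cousins through their fathers (r = 1/8) and half first cousins through their mothers (r = 1/16).
r = 1/8 + 1/16 = 0.1875.

0.1875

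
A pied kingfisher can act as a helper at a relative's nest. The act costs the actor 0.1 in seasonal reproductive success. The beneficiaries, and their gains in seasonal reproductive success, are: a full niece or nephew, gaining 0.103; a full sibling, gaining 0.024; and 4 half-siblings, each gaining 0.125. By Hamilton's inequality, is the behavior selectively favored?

Yes

Hamilton's rule: the trait is favored when the sum of r·B over every recipient exceeds the actor's cost C.
r to a full niece or nephew = 0.25 (full aunt/uncle↔niece/nephew: two paths of length 3 through the shared grandparent pair: r = 2·(1/2)^3 = 1/4).
r to a full sibling = 1/2 (full sibs share both parents — two paths of length 2: r = 2·(1/2)^2 = 1/2).
r to a half-sibling = 1/4 (half-sibs share one parent — one path of length 2: r = (1/2)^2 = 1/4).
Summing one r·B term per recipient: 1·0.25·0.103 + 1·0.5·0.024 + 4·0.25·0.125 = 0.16275.
0.16275 > 0.1: the indirect benefit exceeds the cost.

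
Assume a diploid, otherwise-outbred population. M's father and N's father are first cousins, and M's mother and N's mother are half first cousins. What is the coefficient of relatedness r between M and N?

0.046875

Relatedness sums over independent paths through distinct common ancestors.
M and N are related in two ways: second cousins through their fathers (r = 1/32) and half second cousins through their mothers (r = 1/64).
r = 1/32 + 1/64 = 0.046875.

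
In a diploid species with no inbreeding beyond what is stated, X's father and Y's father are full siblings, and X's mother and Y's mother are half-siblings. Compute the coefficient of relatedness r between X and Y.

Relatedness sums over independent paths through distinct common ancestors.
X and Y are related in two ways: first cousins through their fathers (r = 1/8) and half first cousins through their mothers (r = 1/16).
r = 1/8 + 1/16 = 3/16 = 0.1875.

0.1875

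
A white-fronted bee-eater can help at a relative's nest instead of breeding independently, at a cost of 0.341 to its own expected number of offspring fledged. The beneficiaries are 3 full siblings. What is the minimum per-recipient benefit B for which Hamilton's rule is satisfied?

r to a full sibling = 0.5 (full sibs share both parents — two paths of length 2: r = 2·(1/2)^2 = 1/2).
Hamilton's rule with n recipients of equal r: n·r·B > C, so B > C/(n·r) = 0.341/(3·0.5) = 0.2273.

0.2273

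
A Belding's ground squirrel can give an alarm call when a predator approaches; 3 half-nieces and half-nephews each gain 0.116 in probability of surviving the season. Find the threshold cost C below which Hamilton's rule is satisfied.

r to a half-niece or half-nephew = 0.125 (half-aunt/uncle↔niece/nephew: one path of length 3: r = (1/2)^3 = 1/8).
Hamilton's rule: n·r·B > C, so the trait is favored while C < n·r·B = 3·0.125·0.116 = 0.0435.

0.0435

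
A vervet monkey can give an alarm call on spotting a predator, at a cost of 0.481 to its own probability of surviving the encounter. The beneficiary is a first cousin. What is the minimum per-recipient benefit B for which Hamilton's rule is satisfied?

r to a first cousin = 0.125 (first cousins share one grandparent pair — two paths of length 4: r = 2·(1/2)^4 = 1/8).
Hamilton's rule with n recipients of equal r: n·r·B > C, so B > C/(n·r) = 0.481/(1·0.125) = 3.848.

3.848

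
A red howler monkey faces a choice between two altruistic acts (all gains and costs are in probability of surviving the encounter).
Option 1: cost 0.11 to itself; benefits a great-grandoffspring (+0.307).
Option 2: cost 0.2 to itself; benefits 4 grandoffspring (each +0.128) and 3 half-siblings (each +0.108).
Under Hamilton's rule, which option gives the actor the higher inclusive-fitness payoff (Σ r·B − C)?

Option 1: r to a great-grandoffspring = 0.125.
Option 1: Σ r·B − C = (1·0.125·0.307) − 0.11 = -0.071625.
Option 2: r to a grandoffspring = 0.25.
Option 2: r to a half-sibling = 0.25.
Option 2: Σ r·B − C = (4·0.25·0.128 + 3·0.25·0.108) − 0.2 = 0.009.
Option 2 has the higher net inclusive-fitness payoff.

Option 2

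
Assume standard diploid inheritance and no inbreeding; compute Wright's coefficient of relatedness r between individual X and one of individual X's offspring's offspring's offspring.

Each parent–offspring link contributes a factor of 1/2, and independent paths through distinct common ancestors add.
Three parent–offspring links: r = (1/2)^3 = 1/8.

0.125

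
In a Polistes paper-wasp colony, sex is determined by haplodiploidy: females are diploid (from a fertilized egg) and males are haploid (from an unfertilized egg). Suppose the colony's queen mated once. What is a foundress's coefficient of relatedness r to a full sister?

Haplodiploid full sisters inherit their father's entire haploid genome identically (contributing 1/2) and on average half of their mother's contribution (1/2 · 1/2 = 1/4); r = 1/2 + 1/4 = 3/4.

0.75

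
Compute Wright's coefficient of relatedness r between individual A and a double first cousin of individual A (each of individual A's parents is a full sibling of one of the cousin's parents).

0.25

Each parent–offspring link contributes a factor of 1/2, and independent paths through distinct common ancestors add.
Double first cousins share both grandparent pairs — four paths of length 4: r = 4·(1/2)^4 = 1/4.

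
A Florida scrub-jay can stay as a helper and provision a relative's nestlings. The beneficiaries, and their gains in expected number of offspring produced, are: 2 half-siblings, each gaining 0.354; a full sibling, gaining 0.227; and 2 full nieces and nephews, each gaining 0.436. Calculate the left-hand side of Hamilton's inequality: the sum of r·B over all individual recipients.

r to a half-sibling = 1/4 (half-sibs share one parent — one path of length 2: r = (1/2)^2 = 1/4).
r to a full sibling = 1/2 (full sibs share both parents — two paths of length 2: r = 2·(1/2)^2 = 1/2).
r to a full niece or nephew = 0.25 (full aunt/uncle↔niece/nephew: two paths of length 3 through the shared grandparent pair: r = 2·(1/2)^3 = 1/4).
Summing one r·B term per recipient: 2·0.25·0.354 + 1·0.5·0.227 + 2·0.25·0.436 = 0.5085.

0.5085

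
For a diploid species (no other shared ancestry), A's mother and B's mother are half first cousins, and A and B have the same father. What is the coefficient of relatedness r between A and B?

Relatedness sums over independent paths through distinct common ancestors.
A and B are related in two ways: half second cousins through their mothers (r = 1/64) and half-sibs through their shared father (r = 1/4).
r = 1/64 + 1/4 = 17/64 = 0.265625.

0.265625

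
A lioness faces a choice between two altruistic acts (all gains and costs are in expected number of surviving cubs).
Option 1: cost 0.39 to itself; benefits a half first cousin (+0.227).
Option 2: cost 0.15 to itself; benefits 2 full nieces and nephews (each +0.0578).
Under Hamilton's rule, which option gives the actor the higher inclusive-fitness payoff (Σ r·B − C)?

Option 2

Option 1: r to a half first cousin = 0.0625.
Option 1: Σ r·B − C = (1·0.0625·0.227) − 0.39 = -0.3758125.
Option 2: r to a full niece or nephew = 0.25.
Option 2: Σ r·B − C = (2·0.25·0.0578) − 0.15 = -0.1211.
Option 2 has the higher net inclusive-fitness payoff.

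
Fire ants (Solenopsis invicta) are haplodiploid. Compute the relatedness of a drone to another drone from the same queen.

0.5

Haploid brothers each carry a random half of the queen's diploid genome, so on average they share half: r = 1/2.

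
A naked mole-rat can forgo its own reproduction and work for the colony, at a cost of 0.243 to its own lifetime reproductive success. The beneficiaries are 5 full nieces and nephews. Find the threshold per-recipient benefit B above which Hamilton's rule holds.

0.1944

r to a full niece or nephew = 1/4 (full aunt/uncle↔niece/nephew: two paths of length 3 through the shared grandparent pair: r = 2·(1/2)^3 = 1/4).
Hamilton's rule with n recipients of equal r: n·r·B > C, so B > C/(n·r) = 0.243/(5·0.25) = 0.1944.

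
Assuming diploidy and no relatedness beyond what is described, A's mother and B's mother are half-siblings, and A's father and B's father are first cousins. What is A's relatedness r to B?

Wright's path rule: contributions from independent ancestry routes add.
A and B are related in two ways: half first cousins through their mothers (r = 1/16) and second cousins through their fathers (r = 1/32).
r = 1/16 + 1/32 = 0.09375.

0.09375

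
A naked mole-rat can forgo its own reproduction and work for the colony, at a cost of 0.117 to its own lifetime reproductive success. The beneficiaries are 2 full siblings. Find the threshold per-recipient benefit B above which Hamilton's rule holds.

r to a full sibling = 1/2 (full sibs share both parents — two paths of length 2: r = 2·(1/2)^2 = 1/2).
Hamilton's rule with n recipients of equal r: n·r·B > C, so B > C/(n·r) = 0.117/(2·0.5) = 0.117.

0.117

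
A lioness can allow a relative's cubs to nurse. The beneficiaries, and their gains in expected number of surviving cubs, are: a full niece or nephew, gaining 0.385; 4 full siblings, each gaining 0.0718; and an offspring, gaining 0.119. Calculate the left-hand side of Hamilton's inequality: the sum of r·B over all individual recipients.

0.29935

r to a full niece or nephew = 0.25 (full aunt/uncle↔niece/nephew: two paths of length 3 through the shared grandparent pair: r = 2·(1/2)^3 = 1/4).
r to a full sibling = 0.5 (full sibs share both parents — two paths of length 2: r = 2·(1/2)^2 = 1/2).
r to an offspring = 0.5 (one parent–offspring link: r = (1/2)^1 = 1/2).
Summing one r·B term per recipient: 1·0.25·0.385 + 4·0.5·0.0718 + 1·0.5·0.119 = 0.29935.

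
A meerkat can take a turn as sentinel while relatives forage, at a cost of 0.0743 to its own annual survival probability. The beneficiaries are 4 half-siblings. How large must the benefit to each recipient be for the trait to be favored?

0.0743

r to a half-sibling = 0.25 (half-sibs share one parent — one path of length 2: r = (1/2)^2 = 1/4).
Hamilton's rule with n recipients of equal r: n·r·B > C, so B > C/(n·r) = 0.0743/(4·0.25) = 0.0743.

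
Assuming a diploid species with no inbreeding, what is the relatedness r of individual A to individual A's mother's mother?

Each parent–offspring link contributes a factor of 1/2, and independent paths through distinct common ancestors add.
Two parent–offspring links: r = (1/2)^2 = 1/4.

0.25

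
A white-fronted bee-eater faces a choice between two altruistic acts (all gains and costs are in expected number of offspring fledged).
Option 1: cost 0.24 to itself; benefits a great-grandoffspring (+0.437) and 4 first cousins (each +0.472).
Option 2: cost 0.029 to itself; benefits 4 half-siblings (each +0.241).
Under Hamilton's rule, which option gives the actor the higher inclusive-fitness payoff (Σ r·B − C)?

Option 2

Option 1: r to a great-grandoffspring = 0.125.
Option 1: r to a first cousin = 0.125.
Option 1: Σ r·B − C = (1·0.125·0.437 + 4·0.125·0.472) − 0.24 = 0.050625.
Option 2: r to a half-sibling = 0.25.
Option 2: Σ r·B − C = (4·0.25·0.241) − 0.029 = 0.212.
Option 2 has the higher net inclusive-fitness payoff.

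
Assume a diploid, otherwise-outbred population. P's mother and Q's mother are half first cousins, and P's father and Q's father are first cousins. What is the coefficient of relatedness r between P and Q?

Wright's path rule: contributions from independent ancestry routes add.
P and Q are related in two ways: half second cousins through their mothers (r = 1/64) and second cousins through their fathers (r = 1/32).
r = 1/64 + 1/32 = 0.046875.

0.046875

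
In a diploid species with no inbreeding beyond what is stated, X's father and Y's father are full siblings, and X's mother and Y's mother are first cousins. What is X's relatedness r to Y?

Wright's path rule: contributions from independent ancestry routes add.
X and Y are related in two ways: first cousins through their fathers (r = 1/8) and second cousins through their mothers (r = 1/32).
r = 1/8 + 1/32 = 0.15625.

0.15625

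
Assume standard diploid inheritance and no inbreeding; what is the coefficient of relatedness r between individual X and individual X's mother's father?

Each parent–offspring link contributes a factor of 1/2, and independent paths through distinct common ancestors add.
Two parent–offspring links: r = (1/2)^2 = 1/4.

0.25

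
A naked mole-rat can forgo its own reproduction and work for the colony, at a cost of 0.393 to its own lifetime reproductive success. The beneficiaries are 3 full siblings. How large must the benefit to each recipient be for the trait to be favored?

r to a full sibling = 1/2 (full sibs share both parents — two paths of length 2: r = 2·(1/2)^2 = 1/2).
Hamilton's rule with n recipients of equal r: n·r·B > C, so B > C/(n·r) = 0.393/(3·0.5) = 0.262.

0.262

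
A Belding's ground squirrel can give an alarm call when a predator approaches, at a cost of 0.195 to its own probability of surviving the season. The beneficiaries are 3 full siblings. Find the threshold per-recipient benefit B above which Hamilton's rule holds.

0.13

r to a full sibling = 1/2 (full sibs share both parents — two paths of length 2: r = 2·(1/2)^2 = 1/2).
Hamilton's rule with n recipients of equal r: n·r·B > C, so B > C/(n·r) = 0.195/(3·0.5) = 0.13.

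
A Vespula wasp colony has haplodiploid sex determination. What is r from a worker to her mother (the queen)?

0.5

One meiotic link between diploid queen and diploid daughter: r = 1/2.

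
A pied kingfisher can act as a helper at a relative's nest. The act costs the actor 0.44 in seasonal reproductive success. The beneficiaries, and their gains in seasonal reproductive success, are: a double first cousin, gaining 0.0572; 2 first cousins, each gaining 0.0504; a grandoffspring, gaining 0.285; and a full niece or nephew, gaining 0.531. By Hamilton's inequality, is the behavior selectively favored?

No

Hamilton's rule: the trait is favored when the sum of r·B over every recipient exceeds the actor's cost C.
r to a double first cousin = 0.25 (double first cousins share both grandparent pairs — four paths of length 4: r = 4·(1/2)^4 = 1/4).
r to a first cousin = 1/8 (first cousins share one grandparent pair — two paths of length 4: r = 2·(1/2)^4 = 1/8).
r to a grandoffspring = 0.25 (two parent–offspring links: r = (1/2)^2 = 1/4).
r to a full niece or nephew = 0.25 (full aunt/uncle↔niece/nephew: two paths of length 3 through the shared grandparent pair: r = 2·(1/2)^3 = 1/4).
Summing one r·B term per recipient: 1·0.25·0.0572 + 2·0.125·0.0504 + 1·0.25·0.285 + 1·0.25·0.531 = 0.2309.
0.2309 < 0.44: the indirect benefit is less than the cost.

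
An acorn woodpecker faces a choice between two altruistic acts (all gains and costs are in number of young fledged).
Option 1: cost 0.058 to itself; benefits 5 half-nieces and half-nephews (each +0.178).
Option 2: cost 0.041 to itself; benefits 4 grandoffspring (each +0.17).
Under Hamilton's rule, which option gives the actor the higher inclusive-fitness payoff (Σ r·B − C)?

Option 1: r to a half-niece or half-nephew = 0.125.
Option 1: Σ r·B − C = (5·0.125·0.178) − 0.058 = 0.05325.
Option 2: r to a grandoffspring = 0.25.
Option 2: Σ r·B − C = (4·0.25·0.17) − 0.041 = 0.129.
Option 2 has the higher net inclusive-fitness payoff.

Option 2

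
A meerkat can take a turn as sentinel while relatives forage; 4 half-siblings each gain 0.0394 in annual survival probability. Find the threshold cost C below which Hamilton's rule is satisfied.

r to a half-sibling = 1/4 (half-sibs share one parent — one path of length 2: r = (1/2)^2 = 1/4).
Hamilton's rule: n·r·B > C, so the trait is favored while C < n·r·B = 4·0.25·0.0394 = 0.0394.

0.0394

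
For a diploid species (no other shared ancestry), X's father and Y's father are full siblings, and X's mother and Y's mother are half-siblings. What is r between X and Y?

0.1875

Independent pedigree routes through distinct common ancestors add.
X and Y are related in two ways: first cousins through their fathers (r = 1/8) and half first cousins through their mothers (r = 1/16).
r = 1/8 + 1/16 = 3/16 = 0.1875.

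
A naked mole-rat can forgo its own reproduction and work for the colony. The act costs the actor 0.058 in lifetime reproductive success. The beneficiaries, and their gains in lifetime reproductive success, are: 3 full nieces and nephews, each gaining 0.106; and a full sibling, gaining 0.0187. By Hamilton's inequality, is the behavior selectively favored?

Hamilton's rule: the trait is favored when the sum of r·B over every recipient exceeds the actor's cost C.
r to a full niece or nephew = 0.25 (full aunt/uncle↔niece/nephew: two paths of length 3 through the shared grandparent pair: r = 2·(1/2)^3 = 1/4).
r to a full sibling = 0.5 (full sibs share both parents — two paths of length 2: r = 2·(1/2)^2 = 1/2).
Summing one r·B term per recipient: 3·0.25·0.106 + 1·0.5·0.0187 = 0.08885.
0.08885 > 0.058: the indirect benefit exceeds the cost.

Yes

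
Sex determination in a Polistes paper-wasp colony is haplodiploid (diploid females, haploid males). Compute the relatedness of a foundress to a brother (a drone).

0.25

Her haploid brother carries none of their father's genes and a random half of their mother's genome; that half matches the maternal half of her own genome with probability 1/2: r = 1/2 · 1/2 = 1/4.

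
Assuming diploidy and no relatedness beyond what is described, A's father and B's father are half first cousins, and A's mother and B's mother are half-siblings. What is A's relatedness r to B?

With two independent routes of shared ancestry, r is the sum of the two contributions.
A and B are related in two ways: half second cousins through their fathers (r = 1/64) and half first cousins through their mothers (r = 1/16).
r = 1/64 + 1/16 = 0.078125.

0.078125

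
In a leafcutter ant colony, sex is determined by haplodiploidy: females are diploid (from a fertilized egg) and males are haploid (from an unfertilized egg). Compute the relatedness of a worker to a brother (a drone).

0.25

Her haploid brother carries none of their father's genes and a random half of their mother's genome; that half matches the maternal half of her own genome with probability 1/2: r = 1/2 · 1/2 = 1/4.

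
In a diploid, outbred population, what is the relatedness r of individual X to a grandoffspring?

0.25

Each parent–offspring link contributes a factor of 1/2, and independent paths through distinct common ancestors add.
Two parent–offspring links: r = (1/2)^2 = 1/4.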